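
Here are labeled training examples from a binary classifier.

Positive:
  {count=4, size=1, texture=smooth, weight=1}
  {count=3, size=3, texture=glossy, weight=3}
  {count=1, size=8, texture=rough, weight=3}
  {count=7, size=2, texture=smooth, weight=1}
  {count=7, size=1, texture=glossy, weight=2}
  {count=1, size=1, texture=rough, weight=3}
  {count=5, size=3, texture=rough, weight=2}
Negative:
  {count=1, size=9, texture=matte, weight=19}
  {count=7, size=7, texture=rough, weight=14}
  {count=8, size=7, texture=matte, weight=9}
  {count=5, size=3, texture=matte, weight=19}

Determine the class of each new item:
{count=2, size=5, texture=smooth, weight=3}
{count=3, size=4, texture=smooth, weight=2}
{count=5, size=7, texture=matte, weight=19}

Positive, Positive, Negative

The rule appears to be: weight ≤ 3.
{count=2, size=5, texture=smooth, weight=3}: weight = 3 — fits, so Positive. {count=3, size=4, texture=smooth, weight=2}: weight = 2 — fits, so Positive. {count=5, size=7, texture=matte, weight=19}: weight = 19 — fails this test, so Negative.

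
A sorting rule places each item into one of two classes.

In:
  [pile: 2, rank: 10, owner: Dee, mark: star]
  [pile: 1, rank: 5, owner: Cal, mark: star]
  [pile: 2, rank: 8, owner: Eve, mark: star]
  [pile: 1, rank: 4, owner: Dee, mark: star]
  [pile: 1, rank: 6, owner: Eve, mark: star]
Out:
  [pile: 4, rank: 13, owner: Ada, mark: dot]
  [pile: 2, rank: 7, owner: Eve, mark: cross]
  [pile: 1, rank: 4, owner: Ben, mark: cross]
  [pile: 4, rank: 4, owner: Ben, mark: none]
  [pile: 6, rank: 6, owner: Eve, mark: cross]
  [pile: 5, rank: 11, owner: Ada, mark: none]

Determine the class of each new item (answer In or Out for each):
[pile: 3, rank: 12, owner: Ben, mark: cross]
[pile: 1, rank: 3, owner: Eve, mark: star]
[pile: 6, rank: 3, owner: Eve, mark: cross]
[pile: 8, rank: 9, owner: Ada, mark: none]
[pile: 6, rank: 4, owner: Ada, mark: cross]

The pattern is that an item is 'In' exactly when: mark is star.

Out, In, Out, Out, Out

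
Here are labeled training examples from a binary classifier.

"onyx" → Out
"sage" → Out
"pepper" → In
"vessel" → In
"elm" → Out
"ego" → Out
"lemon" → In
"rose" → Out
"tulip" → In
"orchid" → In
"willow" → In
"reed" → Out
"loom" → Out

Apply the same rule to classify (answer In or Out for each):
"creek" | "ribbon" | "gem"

Rule: length ≥ 5. This holds for each 'In' example and fails for each 'Out' one.
"creek": length 5 — fits, so In. "ribbon": length 6 — fits, so In. "gem": length 3 — does not satisfy this, so Out.

In, In, Out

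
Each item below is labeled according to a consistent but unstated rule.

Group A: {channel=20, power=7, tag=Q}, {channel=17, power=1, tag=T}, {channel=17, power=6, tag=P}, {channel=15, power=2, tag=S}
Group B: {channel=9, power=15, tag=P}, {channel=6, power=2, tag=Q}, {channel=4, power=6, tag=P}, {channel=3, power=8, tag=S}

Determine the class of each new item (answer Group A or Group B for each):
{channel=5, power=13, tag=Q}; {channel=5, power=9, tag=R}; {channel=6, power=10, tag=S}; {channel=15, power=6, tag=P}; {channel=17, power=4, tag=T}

Rule: channel ≥ 15. This holds for each 'Group A' example and fails for each 'Group B' one.

Group B, Group B, Group B, Group A, Group A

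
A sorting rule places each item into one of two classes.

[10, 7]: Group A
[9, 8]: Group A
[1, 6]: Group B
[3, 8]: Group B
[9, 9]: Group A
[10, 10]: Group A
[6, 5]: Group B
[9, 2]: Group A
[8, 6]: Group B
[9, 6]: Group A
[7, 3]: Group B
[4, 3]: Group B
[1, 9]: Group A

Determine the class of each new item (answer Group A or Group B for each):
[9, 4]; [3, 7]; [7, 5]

The pattern is that an item is 'Group A' exactly when: max ≥ 9.

Group A, Group B, Group B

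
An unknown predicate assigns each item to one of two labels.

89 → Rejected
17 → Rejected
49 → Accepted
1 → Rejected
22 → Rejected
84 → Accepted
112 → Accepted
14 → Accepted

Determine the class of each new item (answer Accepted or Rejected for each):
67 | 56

The distinguishing property — multiple of 7 — holds for all the 'Accepted' cases and none of the 'Rejected' cases.

Rejected, Accepted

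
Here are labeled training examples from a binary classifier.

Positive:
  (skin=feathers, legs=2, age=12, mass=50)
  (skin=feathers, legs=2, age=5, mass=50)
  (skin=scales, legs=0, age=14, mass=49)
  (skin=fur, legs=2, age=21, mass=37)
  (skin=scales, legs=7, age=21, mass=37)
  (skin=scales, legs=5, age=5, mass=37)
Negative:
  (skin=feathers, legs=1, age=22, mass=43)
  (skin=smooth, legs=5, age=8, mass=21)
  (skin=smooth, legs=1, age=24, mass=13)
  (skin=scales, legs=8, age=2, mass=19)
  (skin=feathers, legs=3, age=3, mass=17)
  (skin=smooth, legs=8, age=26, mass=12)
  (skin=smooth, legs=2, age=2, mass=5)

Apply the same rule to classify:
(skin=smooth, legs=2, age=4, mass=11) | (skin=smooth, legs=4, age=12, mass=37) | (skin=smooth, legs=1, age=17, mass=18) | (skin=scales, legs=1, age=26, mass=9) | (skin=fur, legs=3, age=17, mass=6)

The pattern is that an item is 'Positive' exactly when: mass ≥ 37 AND age ≤ 21.
(skin=smooth, legs=2, age=4, mass=11): Negative (mass = 11, age = 4).
(skin=smooth, legs=4, age=12, mass=37): Positive (mass = 37, age = 12).
(skin=smooth, legs=1, age=17, mass=18): Negative (mass = 18, age = 17).
(skin=scales, legs=1, age=26, mass=9): Negative (mass = 9, age = 26).
(skin=fur, legs=3, age=17, mass=6): Negative (mass = 6, age = 17).

Negative, Positive, Negative, Negative, Negative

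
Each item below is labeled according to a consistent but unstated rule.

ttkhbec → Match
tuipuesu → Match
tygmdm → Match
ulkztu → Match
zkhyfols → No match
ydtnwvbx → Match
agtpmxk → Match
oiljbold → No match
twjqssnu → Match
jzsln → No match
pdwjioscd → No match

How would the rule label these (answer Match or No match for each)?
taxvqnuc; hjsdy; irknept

Match, No match, Match

The common property of the 'Match' items is: contains 't'. No 'No match' item has it.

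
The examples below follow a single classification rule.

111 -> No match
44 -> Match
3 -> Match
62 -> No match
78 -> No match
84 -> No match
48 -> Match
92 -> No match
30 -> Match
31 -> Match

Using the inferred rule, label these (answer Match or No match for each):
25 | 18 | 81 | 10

Match, Match, No match, Match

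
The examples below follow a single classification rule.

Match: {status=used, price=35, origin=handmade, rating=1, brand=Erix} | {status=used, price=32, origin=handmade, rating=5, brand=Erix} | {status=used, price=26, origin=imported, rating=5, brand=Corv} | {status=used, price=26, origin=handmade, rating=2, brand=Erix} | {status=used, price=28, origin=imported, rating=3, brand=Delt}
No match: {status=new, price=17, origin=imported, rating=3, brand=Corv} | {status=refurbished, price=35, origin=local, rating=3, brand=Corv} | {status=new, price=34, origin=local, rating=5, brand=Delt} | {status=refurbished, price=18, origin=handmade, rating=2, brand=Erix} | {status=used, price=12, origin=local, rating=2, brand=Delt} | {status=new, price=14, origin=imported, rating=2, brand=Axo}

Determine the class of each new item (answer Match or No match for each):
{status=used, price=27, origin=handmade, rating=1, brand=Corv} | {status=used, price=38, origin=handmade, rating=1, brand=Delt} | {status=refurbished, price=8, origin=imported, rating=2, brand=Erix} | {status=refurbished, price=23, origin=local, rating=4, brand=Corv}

Match, Match, No match, No match

Every 'Match' example satisfies: status is used AND price ≥ 14. None of the 'No match' examples do.
{status=used, price=27, origin=handmade, rating=1, brand=Corv}: status is used, price = 27, passes → Match.
{status=used, price=38, origin=handmade, rating=1, brand=Delt}: status is used, price = 38, passes → Match.
{status=refurbished, price=8, origin=imported, rating=2, brand=Erix}: status is refurbished, price = 8, doesn't qualify → No match.
{status=refurbished, price=23, origin=local, rating=4, brand=Corv}: status is refurbished, price = 23, doesn't qualify → No match.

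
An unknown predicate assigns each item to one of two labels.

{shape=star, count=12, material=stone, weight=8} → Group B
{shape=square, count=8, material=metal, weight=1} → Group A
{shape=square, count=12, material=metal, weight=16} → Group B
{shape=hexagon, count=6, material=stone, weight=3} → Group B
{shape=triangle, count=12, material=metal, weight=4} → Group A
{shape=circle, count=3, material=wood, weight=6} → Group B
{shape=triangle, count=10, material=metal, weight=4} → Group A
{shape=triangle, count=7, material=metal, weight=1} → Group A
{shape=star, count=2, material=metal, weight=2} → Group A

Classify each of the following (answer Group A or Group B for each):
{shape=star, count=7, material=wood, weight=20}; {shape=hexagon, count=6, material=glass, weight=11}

Group B, Group B

Every 'Group A' example satisfies: material is metal AND weight ≤ 4. None of the 'Group B' examples do.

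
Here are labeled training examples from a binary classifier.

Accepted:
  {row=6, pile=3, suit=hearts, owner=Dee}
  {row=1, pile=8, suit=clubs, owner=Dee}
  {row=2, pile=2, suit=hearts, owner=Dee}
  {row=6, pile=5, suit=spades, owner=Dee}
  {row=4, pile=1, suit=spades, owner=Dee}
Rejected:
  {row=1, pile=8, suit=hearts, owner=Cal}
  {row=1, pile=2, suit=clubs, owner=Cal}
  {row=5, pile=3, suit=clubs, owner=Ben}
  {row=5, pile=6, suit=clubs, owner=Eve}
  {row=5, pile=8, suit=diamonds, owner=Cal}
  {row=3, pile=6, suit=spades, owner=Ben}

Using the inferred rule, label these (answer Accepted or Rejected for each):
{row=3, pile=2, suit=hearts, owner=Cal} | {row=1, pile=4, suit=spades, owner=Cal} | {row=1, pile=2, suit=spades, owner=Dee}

Looking at the examples, the only property every 'Accepted' case has and every 'Rejected' case lacks is: owner is Dee.

Rejected, Rejected, Accepted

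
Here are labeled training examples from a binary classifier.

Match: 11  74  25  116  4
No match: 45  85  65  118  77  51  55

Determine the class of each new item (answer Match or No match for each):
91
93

Looking at the examples, the only property every 'Match' case has and every 'No match' case lacks is: ≡ 4 (mod 7).
No match: 91, since 91 mod 7 = 0.
No match: 93, since 93 mod 7 = 2.

No match, No match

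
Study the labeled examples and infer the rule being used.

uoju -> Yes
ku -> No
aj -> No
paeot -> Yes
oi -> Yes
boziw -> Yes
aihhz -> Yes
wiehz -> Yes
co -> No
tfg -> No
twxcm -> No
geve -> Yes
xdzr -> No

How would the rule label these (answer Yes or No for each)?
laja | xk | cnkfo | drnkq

Yes, No, No, No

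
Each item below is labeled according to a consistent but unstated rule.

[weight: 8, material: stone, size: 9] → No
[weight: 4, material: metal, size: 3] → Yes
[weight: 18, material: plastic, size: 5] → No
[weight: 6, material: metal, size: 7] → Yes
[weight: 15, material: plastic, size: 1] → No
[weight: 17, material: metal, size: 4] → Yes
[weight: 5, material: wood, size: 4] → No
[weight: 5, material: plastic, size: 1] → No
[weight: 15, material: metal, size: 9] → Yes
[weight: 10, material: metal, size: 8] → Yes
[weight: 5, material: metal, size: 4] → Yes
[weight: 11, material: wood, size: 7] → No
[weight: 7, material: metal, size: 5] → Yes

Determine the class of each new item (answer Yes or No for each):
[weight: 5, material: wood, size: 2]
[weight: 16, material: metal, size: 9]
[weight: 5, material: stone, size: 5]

No, Yes, No

'Yes' ⟺ material is metal.
[weight: 5, material: wood, size: 2] → material is wood → No. [weight: 16, material: metal, size: 9] → material is metal → Yes. [weight: 5, material: stone, size: 5] → material is stone → No.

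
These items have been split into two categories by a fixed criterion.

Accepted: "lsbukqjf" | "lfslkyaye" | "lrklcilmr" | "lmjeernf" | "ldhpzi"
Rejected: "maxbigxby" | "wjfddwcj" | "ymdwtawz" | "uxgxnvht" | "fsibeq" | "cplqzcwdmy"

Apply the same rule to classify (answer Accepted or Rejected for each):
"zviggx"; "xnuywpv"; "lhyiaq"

Every 'Accepted' example satisfies: starts with 'l'. None of the 'Rejected' examples do.
"zviggx" — starts with 'z', hence Rejected. "xnuywpv" — starts with 'x', hence Rejected. "lhyiaq" — starts with 'l', hence Accepted.

Rejected, Rejected, Accepted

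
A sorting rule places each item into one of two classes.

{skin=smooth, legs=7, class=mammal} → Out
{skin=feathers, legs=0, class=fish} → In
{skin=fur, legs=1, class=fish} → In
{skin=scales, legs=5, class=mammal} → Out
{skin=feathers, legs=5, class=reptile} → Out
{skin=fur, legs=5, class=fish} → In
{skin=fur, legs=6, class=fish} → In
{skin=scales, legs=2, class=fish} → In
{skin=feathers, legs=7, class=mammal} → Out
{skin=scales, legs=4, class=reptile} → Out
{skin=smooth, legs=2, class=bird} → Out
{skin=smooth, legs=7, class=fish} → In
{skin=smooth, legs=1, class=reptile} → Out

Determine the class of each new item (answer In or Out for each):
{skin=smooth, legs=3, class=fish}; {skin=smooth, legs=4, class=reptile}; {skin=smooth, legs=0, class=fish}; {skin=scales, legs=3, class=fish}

In, Out, In, In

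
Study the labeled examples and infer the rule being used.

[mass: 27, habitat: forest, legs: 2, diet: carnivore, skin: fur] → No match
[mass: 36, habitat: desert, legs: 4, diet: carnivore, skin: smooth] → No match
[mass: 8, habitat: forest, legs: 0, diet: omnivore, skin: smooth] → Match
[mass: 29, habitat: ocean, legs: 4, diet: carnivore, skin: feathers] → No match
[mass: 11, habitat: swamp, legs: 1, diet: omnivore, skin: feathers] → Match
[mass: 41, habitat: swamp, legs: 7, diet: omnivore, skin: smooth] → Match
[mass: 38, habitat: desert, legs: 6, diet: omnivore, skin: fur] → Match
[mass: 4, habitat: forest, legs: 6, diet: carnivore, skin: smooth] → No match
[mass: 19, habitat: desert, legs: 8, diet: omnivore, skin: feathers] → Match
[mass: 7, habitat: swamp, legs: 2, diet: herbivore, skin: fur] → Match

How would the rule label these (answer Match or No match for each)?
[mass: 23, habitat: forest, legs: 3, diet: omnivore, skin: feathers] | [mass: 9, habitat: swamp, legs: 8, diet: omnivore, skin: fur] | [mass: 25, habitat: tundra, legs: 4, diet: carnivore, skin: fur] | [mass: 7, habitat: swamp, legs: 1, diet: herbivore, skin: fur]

Match, Match, No match, Match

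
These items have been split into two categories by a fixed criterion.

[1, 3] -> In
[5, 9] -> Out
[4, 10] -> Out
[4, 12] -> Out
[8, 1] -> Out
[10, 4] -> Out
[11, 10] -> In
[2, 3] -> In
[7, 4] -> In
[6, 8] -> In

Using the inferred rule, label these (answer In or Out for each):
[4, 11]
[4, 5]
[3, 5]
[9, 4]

Out, In, In, Out

A rule that fits every label: |first − second| ≤ 3 — true of each 'In' example, false of each 'Out' one.
[4, 11]: |4−11| = 7, does not satisfy this → Out. [4, 5]: |4−5| = 1, meets the rule → In. [3, 5]: |3−5| = 2, meets the rule → In. [9, 4]: |9−4| = 5, does not satisfy this → Out.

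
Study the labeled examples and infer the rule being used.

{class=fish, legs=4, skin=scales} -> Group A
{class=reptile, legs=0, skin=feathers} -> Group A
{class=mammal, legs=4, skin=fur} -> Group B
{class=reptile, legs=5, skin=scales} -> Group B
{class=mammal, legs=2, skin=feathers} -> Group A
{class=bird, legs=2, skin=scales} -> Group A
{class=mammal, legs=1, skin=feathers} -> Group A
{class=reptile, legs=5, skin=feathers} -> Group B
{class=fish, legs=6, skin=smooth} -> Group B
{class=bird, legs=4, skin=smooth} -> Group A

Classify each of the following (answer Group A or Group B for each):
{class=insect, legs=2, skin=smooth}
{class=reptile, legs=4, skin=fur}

The pattern is that an item is 'Group A' exactly when: skin is not fur AND legs ≤ 4.
{class=insect, legs=2, skin=smooth} → skin is smooth, legs = 2 → Group A.
{class=reptile, legs=4, skin=fur} → skin is fur, legs = 4 → Group B.

Group A, Group B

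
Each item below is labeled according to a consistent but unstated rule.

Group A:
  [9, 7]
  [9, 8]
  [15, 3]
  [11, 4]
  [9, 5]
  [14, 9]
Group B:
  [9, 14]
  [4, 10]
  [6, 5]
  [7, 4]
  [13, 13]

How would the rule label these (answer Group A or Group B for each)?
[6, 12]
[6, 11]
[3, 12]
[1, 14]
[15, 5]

Group B, Group B, Group B, Group B, Group A

'Group A' ⟺ first > second AND sum ≥ 14.
Group B: [6, 12], since 6 < 12, 6+12 = 18. Group B: [6, 11], since 6 < 11, 6+11 = 17. Group B: [3, 12], since 3 < 12, 3+12 = 15. Group B: [1, 14], since 1 < 14, 1+14 = 15. Group A: [15, 5], since 15 > 5, 15+5 = 20.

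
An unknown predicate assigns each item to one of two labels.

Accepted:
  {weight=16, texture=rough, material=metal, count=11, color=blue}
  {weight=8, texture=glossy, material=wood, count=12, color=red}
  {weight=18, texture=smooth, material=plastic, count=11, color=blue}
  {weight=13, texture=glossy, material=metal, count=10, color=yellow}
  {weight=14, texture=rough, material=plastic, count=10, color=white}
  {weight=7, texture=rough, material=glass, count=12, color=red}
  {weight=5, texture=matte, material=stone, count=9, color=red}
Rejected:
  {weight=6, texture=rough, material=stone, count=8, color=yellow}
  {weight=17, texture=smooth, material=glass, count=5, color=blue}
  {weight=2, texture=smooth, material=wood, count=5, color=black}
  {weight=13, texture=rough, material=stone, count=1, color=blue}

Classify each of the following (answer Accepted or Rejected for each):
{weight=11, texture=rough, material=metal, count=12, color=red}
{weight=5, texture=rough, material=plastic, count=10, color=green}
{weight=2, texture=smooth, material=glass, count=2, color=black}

Every 'Accepted' example satisfies: count ≥ 9. None of the 'Rejected' examples do.

Accepted, Accepted, Rejected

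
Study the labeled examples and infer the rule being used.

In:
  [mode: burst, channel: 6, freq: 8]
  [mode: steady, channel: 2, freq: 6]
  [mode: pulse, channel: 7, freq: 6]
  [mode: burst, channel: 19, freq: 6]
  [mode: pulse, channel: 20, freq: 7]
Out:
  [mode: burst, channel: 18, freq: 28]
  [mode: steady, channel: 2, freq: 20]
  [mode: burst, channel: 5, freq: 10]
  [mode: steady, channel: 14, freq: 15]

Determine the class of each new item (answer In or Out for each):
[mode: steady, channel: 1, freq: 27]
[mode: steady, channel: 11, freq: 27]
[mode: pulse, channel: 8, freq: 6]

Out, Out, In

Every 'In' example satisfies: freq ≤ 8. None of the 'Out' examples do.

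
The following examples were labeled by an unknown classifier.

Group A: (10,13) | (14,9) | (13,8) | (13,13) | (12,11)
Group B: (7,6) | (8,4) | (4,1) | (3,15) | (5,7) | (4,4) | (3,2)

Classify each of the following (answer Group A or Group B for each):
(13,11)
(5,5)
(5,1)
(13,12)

A rule that fits every label: sum ≥ 21 — true of each 'Group A' example, false of each 'Group B' one.
Group A: (13,11), since 13+11 = 24. Group B: (5,5), since 5+5 = 10. Group B: (5,1), since 5+1 = 6. Group A: (13,12), since 13+12 = 25.

Group A, Group B, Group B, Group A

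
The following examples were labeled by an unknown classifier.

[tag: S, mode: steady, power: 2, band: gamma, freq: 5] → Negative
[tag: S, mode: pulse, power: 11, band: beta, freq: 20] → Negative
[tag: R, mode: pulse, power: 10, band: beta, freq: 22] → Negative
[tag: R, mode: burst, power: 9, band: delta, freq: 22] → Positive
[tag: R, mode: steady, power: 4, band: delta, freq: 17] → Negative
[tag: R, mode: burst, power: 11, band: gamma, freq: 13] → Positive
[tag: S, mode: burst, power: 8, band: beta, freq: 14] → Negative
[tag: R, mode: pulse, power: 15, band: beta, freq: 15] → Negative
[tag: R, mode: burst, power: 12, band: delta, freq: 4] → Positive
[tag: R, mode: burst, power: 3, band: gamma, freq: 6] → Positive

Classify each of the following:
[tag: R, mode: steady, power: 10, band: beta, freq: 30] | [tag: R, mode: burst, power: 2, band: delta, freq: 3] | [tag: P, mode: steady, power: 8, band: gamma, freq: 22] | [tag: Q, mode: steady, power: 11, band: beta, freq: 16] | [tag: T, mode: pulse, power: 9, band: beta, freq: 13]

A rule that fits every label: tag is R AND mode is burst — true of each 'Positive' example, false of each 'Negative' one.
Negative: [tag: R, mode: steady, power: 10, band: beta, freq: 30], since tag is R, mode is steady. Positive: [tag: R, mode: burst, power: 2, band: delta, freq: 3], since tag is R, mode is burst. Negative: [tag: P, mode: steady, power: 8, band: gamma, freq: 22], since tag is P, mode is steady. Negative: [tag: Q, mode: steady, power: 11, band: beta, freq: 16], since tag is Q, mode is steady. Negative: [tag: T, mode: pulse, power: 9, band: beta, freq: 13], since tag is T, mode is pulse.

Negative, Positive, Negative, Negative, Negative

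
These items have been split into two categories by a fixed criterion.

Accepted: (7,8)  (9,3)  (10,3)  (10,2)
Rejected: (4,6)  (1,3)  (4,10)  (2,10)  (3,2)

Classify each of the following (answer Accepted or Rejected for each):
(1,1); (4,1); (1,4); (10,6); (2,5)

The rule appears to be: first ≥ 6.

Rejected, Rejected, Rejected, Accepted, Rejected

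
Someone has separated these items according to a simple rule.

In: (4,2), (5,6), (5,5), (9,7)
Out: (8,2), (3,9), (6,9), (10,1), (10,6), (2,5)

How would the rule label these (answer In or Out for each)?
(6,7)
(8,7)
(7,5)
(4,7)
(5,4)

The rule appears to be: |first − second| ≤ 2.
(6,7): |6−7| = 1 — fits, so In.
(8,7): |8−7| = 1 — fits, so In.
(7,5): |7−5| = 2 — fits, so In.
(4,7): |4−7| = 3 — fails the rule, so Out.
(5,4): |5−4| = 1 — fits, so In.

In, In, In, Out, In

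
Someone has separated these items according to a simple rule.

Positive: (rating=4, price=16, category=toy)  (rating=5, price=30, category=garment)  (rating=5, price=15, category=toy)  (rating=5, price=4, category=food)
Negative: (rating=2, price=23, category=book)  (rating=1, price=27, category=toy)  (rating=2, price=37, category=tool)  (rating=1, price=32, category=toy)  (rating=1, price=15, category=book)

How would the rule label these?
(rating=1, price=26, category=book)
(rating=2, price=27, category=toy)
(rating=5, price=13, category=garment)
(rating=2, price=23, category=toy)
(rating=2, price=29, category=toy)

Negative, Negative, Positive, Negative, Negative

The rule appears to be: rating ≥ 4.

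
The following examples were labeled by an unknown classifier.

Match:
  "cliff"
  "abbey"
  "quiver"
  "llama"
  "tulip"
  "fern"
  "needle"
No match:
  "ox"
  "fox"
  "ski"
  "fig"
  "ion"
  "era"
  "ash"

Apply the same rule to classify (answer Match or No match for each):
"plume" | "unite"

Match, Match

The pattern is that an item is 'Match' exactly when: length ≥ 4.
"plume": Match (length 5).
"unite": Match (length 5).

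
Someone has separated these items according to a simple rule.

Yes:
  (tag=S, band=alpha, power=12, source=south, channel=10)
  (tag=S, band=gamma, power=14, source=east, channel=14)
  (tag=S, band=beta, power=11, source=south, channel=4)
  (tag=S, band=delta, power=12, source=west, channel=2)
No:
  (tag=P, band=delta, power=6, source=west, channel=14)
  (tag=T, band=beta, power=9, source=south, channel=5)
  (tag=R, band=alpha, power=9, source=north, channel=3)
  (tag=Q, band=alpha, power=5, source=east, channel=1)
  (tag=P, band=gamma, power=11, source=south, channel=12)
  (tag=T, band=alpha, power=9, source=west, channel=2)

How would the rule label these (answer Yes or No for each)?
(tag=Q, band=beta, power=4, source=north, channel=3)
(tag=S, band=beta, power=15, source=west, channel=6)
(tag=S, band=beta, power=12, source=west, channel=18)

The distinguishing property — tag is S — holds for all the 'Yes' cases and none of the 'No' cases.
(tag=Q, band=beta, power=4, source=north, channel=3): tag is Q — fails the rule, so No. (tag=S, band=beta, power=15, source=west, channel=6): tag is S — has this property, so Yes. (tag=S, band=beta, power=12, source=west, channel=18): tag is S — has this property, so Yes.

No, Yes, Yes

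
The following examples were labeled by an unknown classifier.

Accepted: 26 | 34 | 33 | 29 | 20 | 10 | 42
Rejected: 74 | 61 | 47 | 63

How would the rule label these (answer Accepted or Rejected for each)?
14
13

Accepted, Accepted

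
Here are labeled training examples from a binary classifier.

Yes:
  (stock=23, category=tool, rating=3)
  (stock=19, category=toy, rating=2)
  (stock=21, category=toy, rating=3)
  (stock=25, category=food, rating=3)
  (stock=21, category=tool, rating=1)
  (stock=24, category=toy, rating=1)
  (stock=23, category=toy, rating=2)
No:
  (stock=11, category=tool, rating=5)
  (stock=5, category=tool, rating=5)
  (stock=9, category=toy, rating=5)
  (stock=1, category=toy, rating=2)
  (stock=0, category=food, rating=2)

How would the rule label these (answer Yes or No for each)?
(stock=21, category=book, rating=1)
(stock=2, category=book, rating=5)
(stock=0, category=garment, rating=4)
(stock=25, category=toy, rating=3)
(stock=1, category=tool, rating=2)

A rule that fits every label: stock ≥ 19 — true of each 'Yes' example, false of each 'No' one.
(stock=21, category=book, rating=1): stock = 21, qualifies → Yes. (stock=2, category=book, rating=5): stock = 2, doesn't match → No. (stock=0, category=garment, rating=4): stock = 0, doesn't match → No. (stock=25, category=toy, rating=3): stock = 25, qualifies → Yes. (stock=1, category=tool, rating=2): stock = 1, doesn't match → No.

Yes, No, No, Yes, No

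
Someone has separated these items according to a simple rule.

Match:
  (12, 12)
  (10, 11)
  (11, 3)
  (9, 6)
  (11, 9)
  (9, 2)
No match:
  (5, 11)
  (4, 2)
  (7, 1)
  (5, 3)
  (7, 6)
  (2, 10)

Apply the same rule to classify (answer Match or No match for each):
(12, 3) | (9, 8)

One predicate separates the groups cleanly: first ≥ 9.
(12, 3): Match (first 12). (9, 8): Match (first 9).

Match, Match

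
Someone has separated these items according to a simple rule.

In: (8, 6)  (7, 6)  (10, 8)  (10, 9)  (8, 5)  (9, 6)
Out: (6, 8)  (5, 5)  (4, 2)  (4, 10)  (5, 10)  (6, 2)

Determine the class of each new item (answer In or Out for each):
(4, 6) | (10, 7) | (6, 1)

The rule appears to be: first ≥ 7.

Out, In, Out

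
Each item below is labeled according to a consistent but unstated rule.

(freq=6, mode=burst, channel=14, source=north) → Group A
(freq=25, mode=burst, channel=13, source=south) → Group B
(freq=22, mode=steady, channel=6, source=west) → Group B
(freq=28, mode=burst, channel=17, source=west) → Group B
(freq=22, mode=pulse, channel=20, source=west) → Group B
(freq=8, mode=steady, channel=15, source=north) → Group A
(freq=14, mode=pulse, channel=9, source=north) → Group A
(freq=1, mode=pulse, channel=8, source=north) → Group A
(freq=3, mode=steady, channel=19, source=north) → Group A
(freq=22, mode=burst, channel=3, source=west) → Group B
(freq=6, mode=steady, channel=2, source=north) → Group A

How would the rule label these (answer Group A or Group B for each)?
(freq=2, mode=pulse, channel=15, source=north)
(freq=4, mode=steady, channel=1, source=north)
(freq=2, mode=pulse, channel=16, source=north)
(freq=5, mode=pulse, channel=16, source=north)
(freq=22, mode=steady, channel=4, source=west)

Group A, Group A, Group A, Group A, Group B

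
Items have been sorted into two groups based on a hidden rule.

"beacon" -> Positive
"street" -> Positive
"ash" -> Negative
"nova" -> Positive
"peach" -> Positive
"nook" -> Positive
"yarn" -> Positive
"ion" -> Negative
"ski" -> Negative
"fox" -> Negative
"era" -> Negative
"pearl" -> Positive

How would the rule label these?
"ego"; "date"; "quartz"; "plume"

One predicate separates the groups cleanly: length ≥ 4.
"ego": length 3, doesn't match → Negative.
"date": length 4, fits → Positive.
"quartz": length 6, fits → Positive.
"plume": length 5, fits → Positive.

Negative, Positive, Positive, Positive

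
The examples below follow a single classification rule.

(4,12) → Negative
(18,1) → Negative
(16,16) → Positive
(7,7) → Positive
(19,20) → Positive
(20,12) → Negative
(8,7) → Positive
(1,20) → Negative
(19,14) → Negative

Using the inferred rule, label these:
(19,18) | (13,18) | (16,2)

'Positive' ⟺ |first − second| ≤ 1.

Positive, Negative, Negative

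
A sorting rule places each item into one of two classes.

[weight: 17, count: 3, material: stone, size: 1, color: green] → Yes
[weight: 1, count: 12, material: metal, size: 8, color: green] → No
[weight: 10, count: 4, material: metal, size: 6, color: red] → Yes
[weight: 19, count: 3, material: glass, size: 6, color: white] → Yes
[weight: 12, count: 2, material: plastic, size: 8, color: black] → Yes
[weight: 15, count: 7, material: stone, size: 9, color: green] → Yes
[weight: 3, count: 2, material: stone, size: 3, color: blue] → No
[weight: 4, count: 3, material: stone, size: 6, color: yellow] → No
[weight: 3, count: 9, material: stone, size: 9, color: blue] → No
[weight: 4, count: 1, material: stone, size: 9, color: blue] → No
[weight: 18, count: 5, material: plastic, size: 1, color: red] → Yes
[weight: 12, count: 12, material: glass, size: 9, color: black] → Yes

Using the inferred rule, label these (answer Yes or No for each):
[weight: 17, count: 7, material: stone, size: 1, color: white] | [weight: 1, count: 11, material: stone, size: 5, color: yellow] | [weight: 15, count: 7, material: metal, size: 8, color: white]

Yes, No, Yes

The simplest hypothesis consistent with all the labels is: weight ≥ 10.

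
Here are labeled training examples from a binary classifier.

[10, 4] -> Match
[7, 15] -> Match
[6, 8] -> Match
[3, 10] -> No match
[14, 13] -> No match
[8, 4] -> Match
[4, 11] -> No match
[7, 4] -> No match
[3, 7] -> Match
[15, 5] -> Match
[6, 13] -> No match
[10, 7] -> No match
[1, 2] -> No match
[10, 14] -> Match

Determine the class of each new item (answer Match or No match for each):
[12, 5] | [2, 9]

Every 'Match' example satisfies: sum is even. None of the 'No match' examples do.

No match, No match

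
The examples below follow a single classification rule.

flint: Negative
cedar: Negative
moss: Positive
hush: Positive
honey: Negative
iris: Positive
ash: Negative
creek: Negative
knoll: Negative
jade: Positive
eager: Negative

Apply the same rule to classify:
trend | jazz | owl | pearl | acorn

Negative, Positive, Negative, Negative, Negative

A rule that fits every label: even length — true of each 'Positive' example, false of each 'Negative' one.
trend: length 5, fails this test → Negative. jazz: length 4, fits → Positive. owl: length 3, fails this test → Negative. pearl: length 5, fails this test → Negative. acorn: length 5, fails this test → Negative.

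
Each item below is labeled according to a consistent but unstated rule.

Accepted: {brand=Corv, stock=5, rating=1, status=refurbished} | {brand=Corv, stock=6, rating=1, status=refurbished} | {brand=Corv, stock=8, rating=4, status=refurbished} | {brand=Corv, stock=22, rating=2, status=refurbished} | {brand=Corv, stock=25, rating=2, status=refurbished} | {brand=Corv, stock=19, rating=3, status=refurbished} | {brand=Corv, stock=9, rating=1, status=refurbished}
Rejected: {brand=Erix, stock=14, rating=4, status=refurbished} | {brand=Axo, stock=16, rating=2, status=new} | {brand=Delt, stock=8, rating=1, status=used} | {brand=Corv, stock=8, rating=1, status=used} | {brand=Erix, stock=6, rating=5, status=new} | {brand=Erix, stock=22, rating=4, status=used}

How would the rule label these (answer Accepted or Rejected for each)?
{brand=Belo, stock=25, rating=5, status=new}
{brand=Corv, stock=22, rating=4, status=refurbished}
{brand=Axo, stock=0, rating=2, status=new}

Rule: brand is Corv AND status is refurbished. This holds for each 'Accepted' example and fails for each 'Rejected' one.
Rejected: {brand=Belo, stock=25, rating=5, status=new}, since brand is Belo, status is new.
Accepted: {brand=Corv, stock=22, rating=4, status=refurbished}, since brand is Corv, status is refurbished.
Rejected: {brand=Axo, stock=0, rating=2, status=new}, since brand is Axo, status is new.

Rejected, Accepted, Rejected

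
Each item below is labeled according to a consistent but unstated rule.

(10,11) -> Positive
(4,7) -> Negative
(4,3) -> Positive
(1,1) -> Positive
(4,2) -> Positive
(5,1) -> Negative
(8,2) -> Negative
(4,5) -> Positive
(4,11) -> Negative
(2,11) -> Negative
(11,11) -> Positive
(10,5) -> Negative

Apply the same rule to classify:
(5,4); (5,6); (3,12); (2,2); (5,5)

Positive, Positive, Negative, Positive, Positive

The rule appears to be: |first − second| ≤ 2.
Positive: (5,4), since |5−4| = 1.
Positive: (5,6), since |5−6| = 1.
Negative: (3,12), since |3−12| = 9.
Positive: (2,2), since |2−2| = 0.
Positive: (5,5), since |5−5| = 0.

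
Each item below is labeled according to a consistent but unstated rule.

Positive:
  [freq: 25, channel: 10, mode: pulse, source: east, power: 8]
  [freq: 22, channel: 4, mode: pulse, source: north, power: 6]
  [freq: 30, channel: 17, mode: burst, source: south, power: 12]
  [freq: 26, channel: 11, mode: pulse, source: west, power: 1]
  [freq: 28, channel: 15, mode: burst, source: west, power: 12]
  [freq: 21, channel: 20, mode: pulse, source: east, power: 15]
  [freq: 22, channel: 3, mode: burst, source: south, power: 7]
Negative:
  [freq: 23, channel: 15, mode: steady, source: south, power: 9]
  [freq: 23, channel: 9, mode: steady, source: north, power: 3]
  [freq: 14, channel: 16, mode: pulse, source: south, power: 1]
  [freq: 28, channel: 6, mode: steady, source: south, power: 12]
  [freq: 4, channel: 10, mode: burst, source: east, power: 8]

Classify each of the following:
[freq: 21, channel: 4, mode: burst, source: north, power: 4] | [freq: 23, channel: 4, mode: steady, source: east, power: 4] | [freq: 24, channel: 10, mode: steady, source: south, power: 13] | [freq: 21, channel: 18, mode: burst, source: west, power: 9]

The classifier is using: mode is not steady AND freq ≥ 21.
[freq: 21, channel: 4, mode: burst, source: north, power: 4]: Positive (mode is burst, freq = 21). [freq: 23, channel: 4, mode: steady, source: east, power: 4]: Negative (mode is steady, freq = 23). [freq: 24, channel: 10, mode: steady, source: south, power: 13]: Negative (mode is steady, freq = 24). [freq: 21, channel: 18, mode: burst, source: west, power: 9]: Positive (mode is burst, freq = 21).

Positive, Negative, Negative, Positive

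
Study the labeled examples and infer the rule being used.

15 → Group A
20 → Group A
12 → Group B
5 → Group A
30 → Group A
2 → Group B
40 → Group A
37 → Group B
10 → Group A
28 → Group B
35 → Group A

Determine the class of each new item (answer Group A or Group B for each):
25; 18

Group A, Group B

A rule that fits every label: multiple of 5 — true of each 'Group A' example, false of each 'Group B' one.
25: 25 = 5·5, checks out → Group A. 18: 18 = 5·3 + 3, does not fit → Group B.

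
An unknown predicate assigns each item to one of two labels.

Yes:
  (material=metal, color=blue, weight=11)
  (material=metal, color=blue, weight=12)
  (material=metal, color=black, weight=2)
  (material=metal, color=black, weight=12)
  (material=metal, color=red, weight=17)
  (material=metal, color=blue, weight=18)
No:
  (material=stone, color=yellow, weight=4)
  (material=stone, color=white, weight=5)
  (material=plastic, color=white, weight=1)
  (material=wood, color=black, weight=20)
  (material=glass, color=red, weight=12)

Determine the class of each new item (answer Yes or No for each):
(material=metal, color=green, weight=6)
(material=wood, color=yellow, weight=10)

'Yes' ⟺ material is metal.
(material=metal, color=green, weight=6) — material is metal, hence Yes.
(material=wood, color=yellow, weight=10) — material is wood, hence No.

Yes, No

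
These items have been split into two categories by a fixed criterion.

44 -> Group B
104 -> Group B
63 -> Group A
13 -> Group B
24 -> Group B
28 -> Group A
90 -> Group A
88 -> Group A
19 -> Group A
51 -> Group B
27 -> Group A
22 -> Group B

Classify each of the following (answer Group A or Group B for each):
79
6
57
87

Group A, Group B, Group A, Group A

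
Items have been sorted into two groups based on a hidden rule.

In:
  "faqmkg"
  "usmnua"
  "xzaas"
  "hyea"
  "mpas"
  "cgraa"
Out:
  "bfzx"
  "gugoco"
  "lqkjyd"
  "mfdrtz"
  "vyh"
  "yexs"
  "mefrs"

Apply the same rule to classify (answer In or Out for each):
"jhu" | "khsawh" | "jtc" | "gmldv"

Out, In, Out, Out

The distinguishing property — contains 'a' — holds for all the 'In' cases and none of the 'Out' cases.
"jhu": Out (no 'a').
"khsawh": In (has 'a').
"jtc": Out (no 'a').
"gmldv": Out (no 'a').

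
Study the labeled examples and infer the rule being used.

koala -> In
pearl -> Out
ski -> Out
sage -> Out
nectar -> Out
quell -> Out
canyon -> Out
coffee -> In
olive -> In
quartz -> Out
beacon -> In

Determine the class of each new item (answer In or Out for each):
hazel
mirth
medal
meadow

Out, Out, Out, In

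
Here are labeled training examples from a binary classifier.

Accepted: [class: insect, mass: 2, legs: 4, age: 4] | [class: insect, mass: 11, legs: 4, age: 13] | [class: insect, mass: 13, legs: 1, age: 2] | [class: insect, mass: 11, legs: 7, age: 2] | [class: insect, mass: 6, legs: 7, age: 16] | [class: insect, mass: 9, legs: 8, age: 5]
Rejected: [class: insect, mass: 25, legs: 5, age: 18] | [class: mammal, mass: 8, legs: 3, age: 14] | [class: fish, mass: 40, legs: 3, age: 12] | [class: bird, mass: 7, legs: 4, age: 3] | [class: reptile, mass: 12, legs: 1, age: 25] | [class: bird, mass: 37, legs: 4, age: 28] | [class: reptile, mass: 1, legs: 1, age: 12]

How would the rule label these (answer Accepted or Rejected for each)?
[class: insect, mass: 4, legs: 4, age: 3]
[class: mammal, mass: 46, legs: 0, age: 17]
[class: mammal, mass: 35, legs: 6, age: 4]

All 'Accepted' examples share one property — class is insect AND age ≤ 16 — and every 'Rejected' example lacks it.
[class: insect, mass: 4, legs: 4, age: 3]: class is insect, age = 3, matches → Accepted.
[class: mammal, mass: 46, legs: 0, age: 17]: class is mammal, age = 17, fails the rule → Rejected.
[class: mammal, mass: 35, legs: 6, age: 4]: class is mammal, age = 4, fails the rule → Rejected.

Accepted, Rejected, Rejected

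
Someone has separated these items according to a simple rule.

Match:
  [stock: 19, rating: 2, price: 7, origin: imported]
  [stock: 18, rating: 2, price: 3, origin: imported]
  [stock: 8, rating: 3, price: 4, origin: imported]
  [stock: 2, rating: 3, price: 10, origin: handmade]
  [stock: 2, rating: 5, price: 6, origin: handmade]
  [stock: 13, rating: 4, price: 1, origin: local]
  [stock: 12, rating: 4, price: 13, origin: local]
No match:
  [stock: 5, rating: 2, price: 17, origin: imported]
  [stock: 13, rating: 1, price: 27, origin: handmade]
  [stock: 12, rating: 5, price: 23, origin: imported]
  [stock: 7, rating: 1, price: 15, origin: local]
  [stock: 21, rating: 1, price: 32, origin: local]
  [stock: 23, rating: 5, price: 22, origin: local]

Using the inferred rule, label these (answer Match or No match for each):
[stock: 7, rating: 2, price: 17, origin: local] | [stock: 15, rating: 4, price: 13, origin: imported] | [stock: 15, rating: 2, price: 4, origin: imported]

The distinguishing property — price ≤ 13 — holds for all the 'Match' cases and none of the 'No match' cases.
No match: [stock: 7, rating: 2, price: 17, origin: local], since price = 17. Match: [stock: 15, rating: 4, price: 13, origin: imported], since price = 13. Match: [stock: 15, rating: 2, price: 4, origin: imported], since price = 4.

No match, Match, Match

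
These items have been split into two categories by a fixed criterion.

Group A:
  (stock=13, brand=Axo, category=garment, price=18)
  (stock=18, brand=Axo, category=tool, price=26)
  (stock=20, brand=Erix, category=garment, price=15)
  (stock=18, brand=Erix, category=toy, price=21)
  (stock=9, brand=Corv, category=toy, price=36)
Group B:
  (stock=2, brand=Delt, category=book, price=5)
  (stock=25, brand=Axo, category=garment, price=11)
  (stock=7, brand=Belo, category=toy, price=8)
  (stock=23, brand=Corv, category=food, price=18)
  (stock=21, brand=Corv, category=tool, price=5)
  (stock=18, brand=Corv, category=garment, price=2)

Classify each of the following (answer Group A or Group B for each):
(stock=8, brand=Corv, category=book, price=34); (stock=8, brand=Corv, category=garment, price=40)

The simplest hypothesis consistent with all the labels is: price ≥ 11 AND stock ≤ 20.

Group A, Group A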